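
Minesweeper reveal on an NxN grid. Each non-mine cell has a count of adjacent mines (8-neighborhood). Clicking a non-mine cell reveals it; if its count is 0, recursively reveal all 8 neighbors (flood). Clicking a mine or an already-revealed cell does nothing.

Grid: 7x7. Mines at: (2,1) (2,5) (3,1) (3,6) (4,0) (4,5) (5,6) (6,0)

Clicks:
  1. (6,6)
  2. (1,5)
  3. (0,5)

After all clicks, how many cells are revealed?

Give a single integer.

Click 1 (6,6) count=1: revealed 1 new [(6,6)] -> total=1
Click 2 (1,5) count=1: revealed 1 new [(1,5)] -> total=2
Click 3 (0,5) count=0: revealed 33 new [(0,0) (0,1) (0,2) (0,3) (0,4) (0,5) (0,6) (1,0) (1,1) (1,2) (1,3) (1,4) (1,6) (2,2) (2,3) (2,4) (3,2) (3,3) (3,4) (4,1) (4,2) (4,3) (4,4) (5,1) (5,2) (5,3) (5,4) (5,5) (6,1) (6,2) (6,3) (6,4) (6,5)] -> total=35

Answer: 35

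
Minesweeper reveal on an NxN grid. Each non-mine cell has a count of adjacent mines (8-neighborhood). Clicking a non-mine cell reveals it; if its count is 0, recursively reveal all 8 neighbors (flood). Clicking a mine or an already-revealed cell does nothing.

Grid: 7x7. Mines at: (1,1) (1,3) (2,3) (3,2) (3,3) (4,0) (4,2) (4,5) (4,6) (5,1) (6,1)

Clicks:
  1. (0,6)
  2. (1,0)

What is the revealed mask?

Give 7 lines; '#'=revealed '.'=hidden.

Answer: ....###
#...###
....###
....###
.......
.......
.......

Derivation:
Click 1 (0,6) count=0: revealed 12 new [(0,4) (0,5) (0,6) (1,4) (1,5) (1,6) (2,4) (2,5) (2,6) (3,4) (3,5) (3,6)] -> total=12
Click 2 (1,0) count=1: revealed 1 new [(1,0)] -> total=13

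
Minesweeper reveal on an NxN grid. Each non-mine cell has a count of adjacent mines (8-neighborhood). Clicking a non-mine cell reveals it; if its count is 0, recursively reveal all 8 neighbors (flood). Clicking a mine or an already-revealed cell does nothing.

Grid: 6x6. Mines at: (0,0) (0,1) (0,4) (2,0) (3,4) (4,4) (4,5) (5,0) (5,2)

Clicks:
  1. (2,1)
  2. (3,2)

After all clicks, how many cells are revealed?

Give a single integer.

Click 1 (2,1) count=1: revealed 1 new [(2,1)] -> total=1
Click 2 (3,2) count=0: revealed 11 new [(1,1) (1,2) (1,3) (2,2) (2,3) (3,1) (3,2) (3,3) (4,1) (4,2) (4,3)] -> total=12

Answer: 12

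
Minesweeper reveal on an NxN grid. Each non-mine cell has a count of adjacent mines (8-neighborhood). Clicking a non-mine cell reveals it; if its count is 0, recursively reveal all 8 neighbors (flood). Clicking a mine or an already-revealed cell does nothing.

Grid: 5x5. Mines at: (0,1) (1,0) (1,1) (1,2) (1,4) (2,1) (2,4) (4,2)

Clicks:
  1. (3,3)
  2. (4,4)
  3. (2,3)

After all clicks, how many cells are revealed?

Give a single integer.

Click 1 (3,3) count=2: revealed 1 new [(3,3)] -> total=1
Click 2 (4,4) count=0: revealed 3 new [(3,4) (4,3) (4,4)] -> total=4
Click 3 (2,3) count=3: revealed 1 new [(2,3)] -> total=5

Answer: 5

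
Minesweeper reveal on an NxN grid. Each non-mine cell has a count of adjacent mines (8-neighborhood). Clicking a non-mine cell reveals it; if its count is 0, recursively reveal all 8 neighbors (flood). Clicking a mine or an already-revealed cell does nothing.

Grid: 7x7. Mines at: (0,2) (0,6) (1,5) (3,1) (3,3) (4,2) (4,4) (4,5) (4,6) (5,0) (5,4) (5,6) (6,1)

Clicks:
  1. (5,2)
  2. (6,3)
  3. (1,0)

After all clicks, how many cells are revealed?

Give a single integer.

Answer: 8

Derivation:
Click 1 (5,2) count=2: revealed 1 new [(5,2)] -> total=1
Click 2 (6,3) count=1: revealed 1 new [(6,3)] -> total=2
Click 3 (1,0) count=0: revealed 6 new [(0,0) (0,1) (1,0) (1,1) (2,0) (2,1)] -> total=8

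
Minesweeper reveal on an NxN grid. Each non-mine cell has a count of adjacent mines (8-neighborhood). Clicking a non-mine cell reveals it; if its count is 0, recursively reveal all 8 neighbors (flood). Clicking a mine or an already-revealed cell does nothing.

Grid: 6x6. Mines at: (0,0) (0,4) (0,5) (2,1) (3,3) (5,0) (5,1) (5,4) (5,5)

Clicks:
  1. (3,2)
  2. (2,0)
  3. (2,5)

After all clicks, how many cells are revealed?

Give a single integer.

Click 1 (3,2) count=2: revealed 1 new [(3,2)] -> total=1
Click 2 (2,0) count=1: revealed 1 new [(2,0)] -> total=2
Click 3 (2,5) count=0: revealed 8 new [(1,4) (1,5) (2,4) (2,5) (3,4) (3,5) (4,4) (4,5)] -> total=10

Answer: 10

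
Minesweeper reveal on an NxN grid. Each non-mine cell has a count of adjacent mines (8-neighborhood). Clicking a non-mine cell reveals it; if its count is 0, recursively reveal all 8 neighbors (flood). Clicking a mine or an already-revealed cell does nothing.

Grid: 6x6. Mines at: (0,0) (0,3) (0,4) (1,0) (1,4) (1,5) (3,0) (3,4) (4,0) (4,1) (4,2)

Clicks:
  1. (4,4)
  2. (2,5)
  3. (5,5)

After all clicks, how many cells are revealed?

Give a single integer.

Click 1 (4,4) count=1: revealed 1 new [(4,4)] -> total=1
Click 2 (2,5) count=3: revealed 1 new [(2,5)] -> total=2
Click 3 (5,5) count=0: revealed 5 new [(4,3) (4,5) (5,3) (5,4) (5,5)] -> total=7

Answer: 7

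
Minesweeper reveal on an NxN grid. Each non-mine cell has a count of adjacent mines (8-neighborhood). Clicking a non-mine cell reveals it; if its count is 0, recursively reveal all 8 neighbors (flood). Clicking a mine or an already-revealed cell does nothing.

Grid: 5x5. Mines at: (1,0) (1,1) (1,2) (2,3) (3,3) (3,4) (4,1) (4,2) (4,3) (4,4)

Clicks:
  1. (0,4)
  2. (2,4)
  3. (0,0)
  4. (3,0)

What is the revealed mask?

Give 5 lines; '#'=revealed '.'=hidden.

Click 1 (0,4) count=0: revealed 4 new [(0,3) (0,4) (1,3) (1,4)] -> total=4
Click 2 (2,4) count=3: revealed 1 new [(2,4)] -> total=5
Click 3 (0,0) count=2: revealed 1 new [(0,0)] -> total=6
Click 4 (3,0) count=1: revealed 1 new [(3,0)] -> total=7

Answer: #..##
...##
....#
#....
.....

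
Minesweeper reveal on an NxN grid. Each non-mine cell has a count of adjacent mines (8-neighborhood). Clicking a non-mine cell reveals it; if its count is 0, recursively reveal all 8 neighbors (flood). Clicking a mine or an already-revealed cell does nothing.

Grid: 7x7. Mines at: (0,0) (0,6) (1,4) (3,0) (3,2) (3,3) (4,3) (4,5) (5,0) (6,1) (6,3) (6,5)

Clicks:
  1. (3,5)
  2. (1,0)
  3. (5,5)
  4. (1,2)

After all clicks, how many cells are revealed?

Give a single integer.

Answer: 12

Derivation:
Click 1 (3,5) count=1: revealed 1 new [(3,5)] -> total=1
Click 2 (1,0) count=1: revealed 1 new [(1,0)] -> total=2
Click 3 (5,5) count=2: revealed 1 new [(5,5)] -> total=3
Click 4 (1,2) count=0: revealed 9 new [(0,1) (0,2) (0,3) (1,1) (1,2) (1,3) (2,1) (2,2) (2,3)] -> total=12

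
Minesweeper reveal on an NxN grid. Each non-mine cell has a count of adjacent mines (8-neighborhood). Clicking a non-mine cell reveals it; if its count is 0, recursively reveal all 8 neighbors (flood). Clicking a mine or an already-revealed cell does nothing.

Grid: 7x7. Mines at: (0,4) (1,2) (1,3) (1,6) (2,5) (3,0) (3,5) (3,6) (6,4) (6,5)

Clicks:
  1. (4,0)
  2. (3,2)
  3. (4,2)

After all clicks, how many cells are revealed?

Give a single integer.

Click 1 (4,0) count=1: revealed 1 new [(4,0)] -> total=1
Click 2 (3,2) count=0: revealed 21 new [(2,1) (2,2) (2,3) (2,4) (3,1) (3,2) (3,3) (3,4) (4,1) (4,2) (4,3) (4,4) (5,0) (5,1) (5,2) (5,3) (5,4) (6,0) (6,1) (6,2) (6,3)] -> total=22
Click 3 (4,2) count=0: revealed 0 new [(none)] -> total=22

Answer: 22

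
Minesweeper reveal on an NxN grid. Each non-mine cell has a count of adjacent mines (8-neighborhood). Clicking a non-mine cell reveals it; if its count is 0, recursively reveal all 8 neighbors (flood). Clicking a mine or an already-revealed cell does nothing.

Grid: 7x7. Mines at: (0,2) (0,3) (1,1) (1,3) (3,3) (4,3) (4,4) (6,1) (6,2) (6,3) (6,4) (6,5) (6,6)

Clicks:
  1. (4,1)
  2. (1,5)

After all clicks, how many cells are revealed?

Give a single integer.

Click 1 (4,1) count=0: revealed 12 new [(2,0) (2,1) (2,2) (3,0) (3,1) (3,2) (4,0) (4,1) (4,2) (5,0) (5,1) (5,2)] -> total=12
Click 2 (1,5) count=0: revealed 16 new [(0,4) (0,5) (0,6) (1,4) (1,5) (1,6) (2,4) (2,5) (2,6) (3,4) (3,5) (3,6) (4,5) (4,6) (5,5) (5,6)] -> total=28

Answer: 28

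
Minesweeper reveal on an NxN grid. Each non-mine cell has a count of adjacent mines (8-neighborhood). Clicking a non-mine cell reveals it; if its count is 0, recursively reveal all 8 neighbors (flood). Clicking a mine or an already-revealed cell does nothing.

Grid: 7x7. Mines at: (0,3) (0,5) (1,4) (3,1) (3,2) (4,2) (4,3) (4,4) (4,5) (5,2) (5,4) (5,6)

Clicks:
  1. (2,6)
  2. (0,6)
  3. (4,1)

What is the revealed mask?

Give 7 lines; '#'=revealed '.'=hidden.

Click 1 (2,6) count=0: revealed 6 new [(1,5) (1,6) (2,5) (2,6) (3,5) (3,6)] -> total=6
Click 2 (0,6) count=1: revealed 1 new [(0,6)] -> total=7
Click 3 (4,1) count=4: revealed 1 new [(4,1)] -> total=8

Answer: ......#
.....##
.....##
.....##
.#.....
.......
.......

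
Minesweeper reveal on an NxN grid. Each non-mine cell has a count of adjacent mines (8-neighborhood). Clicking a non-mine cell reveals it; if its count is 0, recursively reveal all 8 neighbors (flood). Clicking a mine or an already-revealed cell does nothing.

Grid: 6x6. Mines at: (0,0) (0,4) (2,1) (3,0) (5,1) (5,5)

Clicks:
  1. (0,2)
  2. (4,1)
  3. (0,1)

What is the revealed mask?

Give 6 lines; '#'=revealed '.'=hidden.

Click 1 (0,2) count=0: revealed 6 new [(0,1) (0,2) (0,3) (1,1) (1,2) (1,3)] -> total=6
Click 2 (4,1) count=2: revealed 1 new [(4,1)] -> total=7
Click 3 (0,1) count=1: revealed 0 new [(none)] -> total=7

Answer: .###..
.###..
......
......
.#....
......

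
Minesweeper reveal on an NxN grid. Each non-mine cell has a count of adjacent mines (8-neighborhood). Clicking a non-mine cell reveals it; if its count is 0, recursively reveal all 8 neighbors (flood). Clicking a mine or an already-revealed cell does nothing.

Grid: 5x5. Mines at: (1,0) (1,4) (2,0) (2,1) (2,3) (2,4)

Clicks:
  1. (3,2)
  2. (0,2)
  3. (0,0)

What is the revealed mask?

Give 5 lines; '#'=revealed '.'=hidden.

Click 1 (3,2) count=2: revealed 1 new [(3,2)] -> total=1
Click 2 (0,2) count=0: revealed 6 new [(0,1) (0,2) (0,3) (1,1) (1,2) (1,3)] -> total=7
Click 3 (0,0) count=1: revealed 1 new [(0,0)] -> total=8

Answer: ####.
.###.
.....
..#..
.....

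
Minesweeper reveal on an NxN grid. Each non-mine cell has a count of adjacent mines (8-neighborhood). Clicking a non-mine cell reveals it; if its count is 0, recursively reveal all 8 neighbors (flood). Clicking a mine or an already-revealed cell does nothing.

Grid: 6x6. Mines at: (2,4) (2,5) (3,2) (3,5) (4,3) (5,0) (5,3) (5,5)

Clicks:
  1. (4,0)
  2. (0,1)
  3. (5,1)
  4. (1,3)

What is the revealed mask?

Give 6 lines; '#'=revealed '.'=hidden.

Answer: ######
######
####..
##....
##....
.#....

Derivation:
Click 1 (4,0) count=1: revealed 1 new [(4,0)] -> total=1
Click 2 (0,1) count=0: revealed 19 new [(0,0) (0,1) (0,2) (0,3) (0,4) (0,5) (1,0) (1,1) (1,2) (1,3) (1,4) (1,5) (2,0) (2,1) (2,2) (2,3) (3,0) (3,1) (4,1)] -> total=20
Click 3 (5,1) count=1: revealed 1 new [(5,1)] -> total=21
Click 4 (1,3) count=1: revealed 0 new [(none)] -> total=21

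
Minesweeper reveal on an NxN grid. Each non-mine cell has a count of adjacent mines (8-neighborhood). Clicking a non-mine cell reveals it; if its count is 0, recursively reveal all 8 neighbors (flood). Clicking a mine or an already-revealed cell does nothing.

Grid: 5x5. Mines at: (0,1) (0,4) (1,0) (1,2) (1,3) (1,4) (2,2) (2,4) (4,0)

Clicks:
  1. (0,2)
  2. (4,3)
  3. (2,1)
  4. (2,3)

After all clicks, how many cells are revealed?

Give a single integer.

Click 1 (0,2) count=3: revealed 1 new [(0,2)] -> total=1
Click 2 (4,3) count=0: revealed 8 new [(3,1) (3,2) (3,3) (3,4) (4,1) (4,2) (4,3) (4,4)] -> total=9
Click 3 (2,1) count=3: revealed 1 new [(2,1)] -> total=10
Click 4 (2,3) count=5: revealed 1 new [(2,3)] -> total=11

Answer: 11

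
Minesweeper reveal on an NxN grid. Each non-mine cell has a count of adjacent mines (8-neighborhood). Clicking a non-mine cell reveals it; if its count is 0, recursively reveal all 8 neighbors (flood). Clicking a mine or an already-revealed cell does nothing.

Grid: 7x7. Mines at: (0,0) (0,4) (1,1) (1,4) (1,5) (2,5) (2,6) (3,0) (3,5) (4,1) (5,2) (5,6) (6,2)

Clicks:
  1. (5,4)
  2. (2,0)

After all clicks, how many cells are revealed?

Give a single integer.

Click 1 (5,4) count=0: revealed 9 new [(4,3) (4,4) (4,5) (5,3) (5,4) (5,5) (6,3) (6,4) (6,5)] -> total=9
Click 2 (2,0) count=2: revealed 1 new [(2,0)] -> total=10

Answer: 10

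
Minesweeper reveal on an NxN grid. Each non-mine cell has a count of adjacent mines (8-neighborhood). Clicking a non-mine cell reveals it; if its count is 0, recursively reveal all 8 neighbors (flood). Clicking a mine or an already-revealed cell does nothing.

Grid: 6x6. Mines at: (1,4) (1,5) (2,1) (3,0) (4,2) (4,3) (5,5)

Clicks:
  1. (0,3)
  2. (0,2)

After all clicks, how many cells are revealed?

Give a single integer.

Answer: 8

Derivation:
Click 1 (0,3) count=1: revealed 1 new [(0,3)] -> total=1
Click 2 (0,2) count=0: revealed 7 new [(0,0) (0,1) (0,2) (1,0) (1,1) (1,2) (1,3)] -> total=8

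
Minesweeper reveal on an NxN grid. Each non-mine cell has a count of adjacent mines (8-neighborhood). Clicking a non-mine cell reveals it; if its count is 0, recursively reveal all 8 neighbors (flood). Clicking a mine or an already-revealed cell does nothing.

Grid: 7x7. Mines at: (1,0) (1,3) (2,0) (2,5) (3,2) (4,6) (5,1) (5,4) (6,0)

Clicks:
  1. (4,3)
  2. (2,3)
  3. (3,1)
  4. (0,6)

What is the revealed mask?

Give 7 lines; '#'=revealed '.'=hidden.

Answer: ....###
....###
...#...
.#.....
...#...
.......
.......

Derivation:
Click 1 (4,3) count=2: revealed 1 new [(4,3)] -> total=1
Click 2 (2,3) count=2: revealed 1 new [(2,3)] -> total=2
Click 3 (3,1) count=2: revealed 1 new [(3,1)] -> total=3
Click 4 (0,6) count=0: revealed 6 new [(0,4) (0,5) (0,6) (1,4) (1,5) (1,6)] -> total=9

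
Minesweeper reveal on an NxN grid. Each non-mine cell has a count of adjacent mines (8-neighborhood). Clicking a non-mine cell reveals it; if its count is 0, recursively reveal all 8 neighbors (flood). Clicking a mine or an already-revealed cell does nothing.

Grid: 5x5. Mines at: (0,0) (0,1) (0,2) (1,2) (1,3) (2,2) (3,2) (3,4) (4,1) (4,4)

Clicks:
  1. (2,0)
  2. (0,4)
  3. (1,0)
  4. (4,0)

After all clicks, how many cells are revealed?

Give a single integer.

Answer: 8

Derivation:
Click 1 (2,0) count=0: revealed 6 new [(1,0) (1,1) (2,0) (2,1) (3,0) (3,1)] -> total=6
Click 2 (0,4) count=1: revealed 1 new [(0,4)] -> total=7
Click 3 (1,0) count=2: revealed 0 new [(none)] -> total=7
Click 4 (4,0) count=1: revealed 1 new [(4,0)] -> total=8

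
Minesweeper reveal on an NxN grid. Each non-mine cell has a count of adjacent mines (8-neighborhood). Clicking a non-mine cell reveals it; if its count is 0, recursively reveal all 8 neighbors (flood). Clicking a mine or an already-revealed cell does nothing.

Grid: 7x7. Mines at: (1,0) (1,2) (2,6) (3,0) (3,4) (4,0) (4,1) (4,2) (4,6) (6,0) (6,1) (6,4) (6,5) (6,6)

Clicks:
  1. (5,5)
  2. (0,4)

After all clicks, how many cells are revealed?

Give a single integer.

Click 1 (5,5) count=4: revealed 1 new [(5,5)] -> total=1
Click 2 (0,4) count=0: revealed 11 new [(0,3) (0,4) (0,5) (0,6) (1,3) (1,4) (1,5) (1,6) (2,3) (2,4) (2,5)] -> total=12

Answer: 12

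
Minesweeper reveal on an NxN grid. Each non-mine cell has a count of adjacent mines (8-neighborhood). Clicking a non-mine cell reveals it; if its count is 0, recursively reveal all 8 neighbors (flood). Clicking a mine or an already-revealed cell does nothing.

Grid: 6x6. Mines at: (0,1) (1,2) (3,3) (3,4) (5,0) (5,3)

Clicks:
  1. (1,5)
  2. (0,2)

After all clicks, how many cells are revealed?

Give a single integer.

Click 1 (1,5) count=0: revealed 9 new [(0,3) (0,4) (0,5) (1,3) (1,4) (1,5) (2,3) (2,4) (2,5)] -> total=9
Click 2 (0,2) count=2: revealed 1 new [(0,2)] -> total=10

Answer: 10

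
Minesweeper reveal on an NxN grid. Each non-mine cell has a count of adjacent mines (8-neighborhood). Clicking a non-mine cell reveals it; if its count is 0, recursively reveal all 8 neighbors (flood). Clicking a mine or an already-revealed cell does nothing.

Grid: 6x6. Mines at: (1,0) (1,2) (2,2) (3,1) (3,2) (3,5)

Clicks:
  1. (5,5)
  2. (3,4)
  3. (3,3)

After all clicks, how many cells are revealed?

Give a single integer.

Answer: 14

Derivation:
Click 1 (5,5) count=0: revealed 12 new [(4,0) (4,1) (4,2) (4,3) (4,4) (4,5) (5,0) (5,1) (5,2) (5,3) (5,4) (5,5)] -> total=12
Click 2 (3,4) count=1: revealed 1 new [(3,4)] -> total=13
Click 3 (3,3) count=2: revealed 1 new [(3,3)] -> total=14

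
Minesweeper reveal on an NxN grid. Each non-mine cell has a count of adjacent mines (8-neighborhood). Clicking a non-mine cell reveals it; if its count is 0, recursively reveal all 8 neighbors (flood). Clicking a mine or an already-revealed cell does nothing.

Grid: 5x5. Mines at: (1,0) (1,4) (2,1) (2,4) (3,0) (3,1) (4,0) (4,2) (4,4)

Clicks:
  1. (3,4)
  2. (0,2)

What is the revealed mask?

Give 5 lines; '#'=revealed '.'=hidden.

Answer: .###.
.###.
.....
....#
.....

Derivation:
Click 1 (3,4) count=2: revealed 1 new [(3,4)] -> total=1
Click 2 (0,2) count=0: revealed 6 new [(0,1) (0,2) (0,3) (1,1) (1,2) (1,3)] -> total=7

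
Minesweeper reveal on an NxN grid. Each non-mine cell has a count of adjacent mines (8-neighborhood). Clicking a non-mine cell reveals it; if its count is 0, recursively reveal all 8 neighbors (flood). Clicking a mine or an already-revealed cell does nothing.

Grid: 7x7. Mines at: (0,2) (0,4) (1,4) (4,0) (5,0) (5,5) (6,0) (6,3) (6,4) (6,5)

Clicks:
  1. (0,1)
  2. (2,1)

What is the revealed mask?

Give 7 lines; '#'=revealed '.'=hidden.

Answer: ##...##
####.##
#######
#######
.######
.####..
.......

Derivation:
Click 1 (0,1) count=1: revealed 1 new [(0,1)] -> total=1
Click 2 (2,1) count=0: revealed 33 new [(0,0) (0,5) (0,6) (1,0) (1,1) (1,2) (1,3) (1,5) (1,6) (2,0) (2,1) (2,2) (2,3) (2,4) (2,5) (2,6) (3,0) (3,1) (3,2) (3,3) (3,4) (3,5) (3,6) (4,1) (4,2) (4,3) (4,4) (4,5) (4,6) (5,1) (5,2) (5,3) (5,4)] -> total=34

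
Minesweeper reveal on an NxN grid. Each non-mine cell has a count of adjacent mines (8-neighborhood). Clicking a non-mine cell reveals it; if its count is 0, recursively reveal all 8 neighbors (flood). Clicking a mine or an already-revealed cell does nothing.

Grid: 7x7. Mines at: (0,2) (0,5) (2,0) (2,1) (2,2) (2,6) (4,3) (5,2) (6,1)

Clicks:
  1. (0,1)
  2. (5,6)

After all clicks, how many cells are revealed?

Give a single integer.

Answer: 15

Derivation:
Click 1 (0,1) count=1: revealed 1 new [(0,1)] -> total=1
Click 2 (5,6) count=0: revealed 14 new [(3,4) (3,5) (3,6) (4,4) (4,5) (4,6) (5,3) (5,4) (5,5) (5,6) (6,3) (6,4) (6,5) (6,6)] -> total=15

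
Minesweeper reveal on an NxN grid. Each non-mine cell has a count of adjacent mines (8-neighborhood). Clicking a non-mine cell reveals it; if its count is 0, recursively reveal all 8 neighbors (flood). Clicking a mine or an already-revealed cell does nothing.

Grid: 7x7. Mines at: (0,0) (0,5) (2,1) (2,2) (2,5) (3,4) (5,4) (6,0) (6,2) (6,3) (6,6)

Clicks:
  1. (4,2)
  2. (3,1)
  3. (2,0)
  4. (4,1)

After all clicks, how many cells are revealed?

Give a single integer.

Click 1 (4,2) count=0: revealed 12 new [(3,0) (3,1) (3,2) (3,3) (4,0) (4,1) (4,2) (4,3) (5,0) (5,1) (5,2) (5,3)] -> total=12
Click 2 (3,1) count=2: revealed 0 new [(none)] -> total=12
Click 3 (2,0) count=1: revealed 1 new [(2,0)] -> total=13
Click 4 (4,1) count=0: revealed 0 new [(none)] -> total=13

Answer: 13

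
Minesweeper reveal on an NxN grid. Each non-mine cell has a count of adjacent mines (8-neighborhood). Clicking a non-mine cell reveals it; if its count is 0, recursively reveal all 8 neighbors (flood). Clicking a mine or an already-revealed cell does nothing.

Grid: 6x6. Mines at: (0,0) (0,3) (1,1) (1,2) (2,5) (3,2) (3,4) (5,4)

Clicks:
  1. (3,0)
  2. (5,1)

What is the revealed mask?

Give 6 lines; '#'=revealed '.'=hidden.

Click 1 (3,0) count=0: revealed 12 new [(2,0) (2,1) (3,0) (3,1) (4,0) (4,1) (4,2) (4,3) (5,0) (5,1) (5,2) (5,3)] -> total=12
Click 2 (5,1) count=0: revealed 0 new [(none)] -> total=12

Answer: ......
......
##....
##....
####..
####..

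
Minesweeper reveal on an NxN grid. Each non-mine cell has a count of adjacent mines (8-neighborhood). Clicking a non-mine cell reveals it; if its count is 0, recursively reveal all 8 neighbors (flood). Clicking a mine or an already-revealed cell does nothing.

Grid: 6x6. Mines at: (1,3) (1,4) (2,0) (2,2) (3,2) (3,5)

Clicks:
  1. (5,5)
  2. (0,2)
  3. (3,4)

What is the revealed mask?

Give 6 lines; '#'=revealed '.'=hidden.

Answer: ..#...
......
......
##..#.
######
######

Derivation:
Click 1 (5,5) count=0: revealed 14 new [(3,0) (3,1) (4,0) (4,1) (4,2) (4,3) (4,4) (4,5) (5,0) (5,1) (5,2) (5,3) (5,4) (5,5)] -> total=14
Click 2 (0,2) count=1: revealed 1 new [(0,2)] -> total=15
Click 3 (3,4) count=1: revealed 1 new [(3,4)] -> total=16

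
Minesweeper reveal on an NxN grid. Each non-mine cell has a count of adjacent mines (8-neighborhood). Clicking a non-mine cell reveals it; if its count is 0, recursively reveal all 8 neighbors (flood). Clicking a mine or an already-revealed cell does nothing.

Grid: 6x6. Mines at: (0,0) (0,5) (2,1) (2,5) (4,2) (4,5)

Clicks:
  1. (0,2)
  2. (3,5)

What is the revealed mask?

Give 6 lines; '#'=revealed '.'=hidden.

Click 1 (0,2) count=0: revealed 14 new [(0,1) (0,2) (0,3) (0,4) (1,1) (1,2) (1,3) (1,4) (2,2) (2,3) (2,4) (3,2) (3,3) (3,4)] -> total=14
Click 2 (3,5) count=2: revealed 1 new [(3,5)] -> total=15

Answer: .####.
.####.
..###.
..####
......
......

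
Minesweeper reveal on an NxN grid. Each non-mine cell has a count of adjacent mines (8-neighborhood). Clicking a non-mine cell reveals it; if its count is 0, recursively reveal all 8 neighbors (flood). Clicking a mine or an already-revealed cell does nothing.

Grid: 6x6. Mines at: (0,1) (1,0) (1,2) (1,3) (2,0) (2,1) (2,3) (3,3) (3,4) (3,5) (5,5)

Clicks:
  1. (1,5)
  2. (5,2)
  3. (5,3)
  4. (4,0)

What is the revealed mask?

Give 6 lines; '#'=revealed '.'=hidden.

Answer: ....##
....##
....##
###...
#####.
#####.

Derivation:
Click 1 (1,5) count=0: revealed 6 new [(0,4) (0,5) (1,4) (1,5) (2,4) (2,5)] -> total=6
Click 2 (5,2) count=0: revealed 13 new [(3,0) (3,1) (3,2) (4,0) (4,1) (4,2) (4,3) (4,4) (5,0) (5,1) (5,2) (5,3) (5,4)] -> total=19
Click 3 (5,3) count=0: revealed 0 new [(none)] -> total=19
Click 4 (4,0) count=0: revealed 0 new [(none)] -> total=19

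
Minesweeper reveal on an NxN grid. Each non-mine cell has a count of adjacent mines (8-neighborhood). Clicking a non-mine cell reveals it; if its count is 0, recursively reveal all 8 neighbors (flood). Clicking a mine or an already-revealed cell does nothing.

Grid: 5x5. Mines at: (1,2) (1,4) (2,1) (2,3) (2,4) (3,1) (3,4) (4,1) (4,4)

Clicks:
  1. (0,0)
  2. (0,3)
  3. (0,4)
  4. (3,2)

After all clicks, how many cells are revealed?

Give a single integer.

Answer: 7

Derivation:
Click 1 (0,0) count=0: revealed 4 new [(0,0) (0,1) (1,0) (1,1)] -> total=4
Click 2 (0,3) count=2: revealed 1 new [(0,3)] -> total=5
Click 3 (0,4) count=1: revealed 1 new [(0,4)] -> total=6
Click 4 (3,2) count=4: revealed 1 new [(3,2)] -> total=7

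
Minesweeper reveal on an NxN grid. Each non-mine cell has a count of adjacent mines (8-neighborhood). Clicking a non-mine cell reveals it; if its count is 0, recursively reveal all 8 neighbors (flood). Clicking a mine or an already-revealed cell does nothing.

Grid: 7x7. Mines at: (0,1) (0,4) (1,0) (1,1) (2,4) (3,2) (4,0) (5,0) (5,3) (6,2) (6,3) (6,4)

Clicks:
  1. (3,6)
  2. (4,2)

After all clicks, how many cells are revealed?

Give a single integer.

Click 1 (3,6) count=0: revealed 17 new [(0,5) (0,6) (1,5) (1,6) (2,5) (2,6) (3,4) (3,5) (3,6) (4,4) (4,5) (4,6) (5,4) (5,5) (5,6) (6,5) (6,6)] -> total=17
Click 2 (4,2) count=2: revealed 1 new [(4,2)] -> total=18

Answer: 18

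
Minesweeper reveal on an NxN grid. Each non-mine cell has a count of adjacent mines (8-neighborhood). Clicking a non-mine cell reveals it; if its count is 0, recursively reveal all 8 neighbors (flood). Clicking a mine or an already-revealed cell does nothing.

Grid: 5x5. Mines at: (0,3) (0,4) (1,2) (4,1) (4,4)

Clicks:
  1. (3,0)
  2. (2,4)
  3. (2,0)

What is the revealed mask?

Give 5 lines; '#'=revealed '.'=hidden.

Click 1 (3,0) count=1: revealed 1 new [(3,0)] -> total=1
Click 2 (2,4) count=0: revealed 6 new [(1,3) (1,4) (2,3) (2,4) (3,3) (3,4)] -> total=7
Click 3 (2,0) count=0: revealed 7 new [(0,0) (0,1) (1,0) (1,1) (2,0) (2,1) (3,1)] -> total=14

Answer: ##...
##.##
##.##
##.##
.....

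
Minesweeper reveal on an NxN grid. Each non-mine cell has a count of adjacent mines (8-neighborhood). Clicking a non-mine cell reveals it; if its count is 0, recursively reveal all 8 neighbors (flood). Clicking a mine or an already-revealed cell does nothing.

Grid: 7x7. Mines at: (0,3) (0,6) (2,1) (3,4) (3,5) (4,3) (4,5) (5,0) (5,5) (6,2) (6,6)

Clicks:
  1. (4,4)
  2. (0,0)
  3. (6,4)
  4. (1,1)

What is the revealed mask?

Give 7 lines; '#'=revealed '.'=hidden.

Click 1 (4,4) count=5: revealed 1 new [(4,4)] -> total=1
Click 2 (0,0) count=0: revealed 6 new [(0,0) (0,1) (0,2) (1,0) (1,1) (1,2)] -> total=7
Click 3 (6,4) count=1: revealed 1 new [(6,4)] -> total=8
Click 4 (1,1) count=1: revealed 0 new [(none)] -> total=8

Answer: ###....
###....
.......
.......
....#..
.......
....#..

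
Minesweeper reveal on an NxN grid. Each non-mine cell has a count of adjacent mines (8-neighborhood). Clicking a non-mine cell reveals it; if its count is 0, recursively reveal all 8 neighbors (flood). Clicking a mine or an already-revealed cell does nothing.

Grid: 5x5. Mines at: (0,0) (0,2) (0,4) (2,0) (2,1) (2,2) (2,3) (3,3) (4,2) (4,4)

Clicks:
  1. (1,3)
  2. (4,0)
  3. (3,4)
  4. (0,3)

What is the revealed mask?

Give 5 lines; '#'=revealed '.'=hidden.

Answer: ...#.
...#.
.....
##..#
##...

Derivation:
Click 1 (1,3) count=4: revealed 1 new [(1,3)] -> total=1
Click 2 (4,0) count=0: revealed 4 new [(3,0) (3,1) (4,0) (4,1)] -> total=5
Click 3 (3,4) count=3: revealed 1 new [(3,4)] -> total=6
Click 4 (0,3) count=2: revealed 1 new [(0,3)] -> total=7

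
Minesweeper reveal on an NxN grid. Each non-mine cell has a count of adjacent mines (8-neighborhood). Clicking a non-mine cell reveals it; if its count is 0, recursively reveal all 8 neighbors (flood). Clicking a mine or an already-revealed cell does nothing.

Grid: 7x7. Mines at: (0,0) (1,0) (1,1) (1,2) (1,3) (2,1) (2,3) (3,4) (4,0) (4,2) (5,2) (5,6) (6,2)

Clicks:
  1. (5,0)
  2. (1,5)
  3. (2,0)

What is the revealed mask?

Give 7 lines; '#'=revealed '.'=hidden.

Click 1 (5,0) count=1: revealed 1 new [(5,0)] -> total=1
Click 2 (1,5) count=0: revealed 13 new [(0,4) (0,5) (0,6) (1,4) (1,5) (1,6) (2,4) (2,5) (2,6) (3,5) (3,6) (4,5) (4,6)] -> total=14
Click 3 (2,0) count=3: revealed 1 new [(2,0)] -> total=15

Answer: ....###
....###
#...###
.....##
.....##
#......
.......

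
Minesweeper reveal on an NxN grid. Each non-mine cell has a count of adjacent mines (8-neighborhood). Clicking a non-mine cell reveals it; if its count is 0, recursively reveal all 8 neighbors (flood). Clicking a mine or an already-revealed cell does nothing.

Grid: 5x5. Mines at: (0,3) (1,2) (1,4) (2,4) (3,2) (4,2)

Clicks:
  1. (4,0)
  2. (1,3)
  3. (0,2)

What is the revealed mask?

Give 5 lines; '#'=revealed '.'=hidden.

Click 1 (4,0) count=0: revealed 10 new [(0,0) (0,1) (1,0) (1,1) (2,0) (2,1) (3,0) (3,1) (4,0) (4,1)] -> total=10
Click 2 (1,3) count=4: revealed 1 new [(1,3)] -> total=11
Click 3 (0,2) count=2: revealed 1 new [(0,2)] -> total=12

Answer: ###..
##.#.
##...
##...
##...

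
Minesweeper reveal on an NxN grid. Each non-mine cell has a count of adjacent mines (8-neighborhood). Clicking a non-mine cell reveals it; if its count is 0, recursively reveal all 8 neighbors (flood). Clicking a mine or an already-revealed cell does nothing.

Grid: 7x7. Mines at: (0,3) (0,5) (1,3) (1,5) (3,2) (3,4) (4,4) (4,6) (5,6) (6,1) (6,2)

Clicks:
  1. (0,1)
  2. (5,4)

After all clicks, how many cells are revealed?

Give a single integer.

Click 1 (0,1) count=0: revealed 15 new [(0,0) (0,1) (0,2) (1,0) (1,1) (1,2) (2,0) (2,1) (2,2) (3,0) (3,1) (4,0) (4,1) (5,0) (5,1)] -> total=15
Click 2 (5,4) count=1: revealed 1 new [(5,4)] -> total=16

Answer: 16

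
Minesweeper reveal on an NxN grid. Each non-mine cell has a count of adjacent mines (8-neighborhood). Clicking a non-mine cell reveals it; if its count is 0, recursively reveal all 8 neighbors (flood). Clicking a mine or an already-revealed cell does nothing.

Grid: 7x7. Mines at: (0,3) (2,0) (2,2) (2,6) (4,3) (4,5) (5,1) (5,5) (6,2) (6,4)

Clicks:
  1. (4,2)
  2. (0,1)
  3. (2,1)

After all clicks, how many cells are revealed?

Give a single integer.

Click 1 (4,2) count=2: revealed 1 new [(4,2)] -> total=1
Click 2 (0,1) count=0: revealed 6 new [(0,0) (0,1) (0,2) (1,0) (1,1) (1,2)] -> total=7
Click 3 (2,1) count=2: revealed 1 new [(2,1)] -> total=8

Answer: 8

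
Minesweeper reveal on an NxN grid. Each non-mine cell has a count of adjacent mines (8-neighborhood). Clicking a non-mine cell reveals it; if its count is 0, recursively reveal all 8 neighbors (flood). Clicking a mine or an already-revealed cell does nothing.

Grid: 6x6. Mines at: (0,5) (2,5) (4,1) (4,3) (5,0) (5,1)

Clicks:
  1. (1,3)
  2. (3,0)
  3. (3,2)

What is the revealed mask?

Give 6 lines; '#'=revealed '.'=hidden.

Answer: #####.
#####.
#####.
#####.
......
......

Derivation:
Click 1 (1,3) count=0: revealed 20 new [(0,0) (0,1) (0,2) (0,3) (0,4) (1,0) (1,1) (1,2) (1,3) (1,4) (2,0) (2,1) (2,2) (2,3) (2,4) (3,0) (3,1) (3,2) (3,3) (3,4)] -> total=20
Click 2 (3,0) count=1: revealed 0 new [(none)] -> total=20
Click 3 (3,2) count=2: revealed 0 new [(none)] -> total=20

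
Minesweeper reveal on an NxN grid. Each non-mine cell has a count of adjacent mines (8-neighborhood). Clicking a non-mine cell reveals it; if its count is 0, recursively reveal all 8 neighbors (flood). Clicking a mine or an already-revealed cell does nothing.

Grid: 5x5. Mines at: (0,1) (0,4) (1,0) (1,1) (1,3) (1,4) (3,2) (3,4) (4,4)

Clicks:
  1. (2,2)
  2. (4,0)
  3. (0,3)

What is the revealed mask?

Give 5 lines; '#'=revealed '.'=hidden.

Click 1 (2,2) count=3: revealed 1 new [(2,2)] -> total=1
Click 2 (4,0) count=0: revealed 6 new [(2,0) (2,1) (3,0) (3,1) (4,0) (4,1)] -> total=7
Click 3 (0,3) count=3: revealed 1 new [(0,3)] -> total=8

Answer: ...#.
.....
###..
##...
##...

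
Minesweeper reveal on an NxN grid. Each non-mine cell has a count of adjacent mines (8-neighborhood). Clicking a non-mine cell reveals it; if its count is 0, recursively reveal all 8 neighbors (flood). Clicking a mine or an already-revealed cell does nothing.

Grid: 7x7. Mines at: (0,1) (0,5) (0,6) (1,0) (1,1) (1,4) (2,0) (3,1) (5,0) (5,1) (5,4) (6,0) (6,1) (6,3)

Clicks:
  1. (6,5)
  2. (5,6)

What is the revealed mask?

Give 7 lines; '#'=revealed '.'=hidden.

Answer: .......
.....##
..#####
..#####
..#####
.....##
.....##

Derivation:
Click 1 (6,5) count=1: revealed 1 new [(6,5)] -> total=1
Click 2 (5,6) count=0: revealed 20 new [(1,5) (1,6) (2,2) (2,3) (2,4) (2,5) (2,6) (3,2) (3,3) (3,4) (3,5) (3,6) (4,2) (4,3) (4,4) (4,5) (4,6) (5,5) (5,6) (6,6)] -> total=21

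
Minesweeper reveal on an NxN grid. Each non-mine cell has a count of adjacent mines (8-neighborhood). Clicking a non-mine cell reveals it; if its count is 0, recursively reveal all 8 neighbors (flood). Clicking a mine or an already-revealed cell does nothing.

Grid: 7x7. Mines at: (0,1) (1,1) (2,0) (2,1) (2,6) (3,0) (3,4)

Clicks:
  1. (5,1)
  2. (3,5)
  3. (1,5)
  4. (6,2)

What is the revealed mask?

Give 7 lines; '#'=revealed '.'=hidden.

Answer: .......
.....#.
.......
.###.##
#######
#######
#######

Derivation:
Click 1 (5,1) count=0: revealed 26 new [(3,1) (3,2) (3,3) (3,5) (3,6) (4,0) (4,1) (4,2) (4,3) (4,4) (4,5) (4,6) (5,0) (5,1) (5,2) (5,3) (5,4) (5,5) (5,6) (6,0) (6,1) (6,2) (6,3) (6,4) (6,5) (6,6)] -> total=26
Click 2 (3,5) count=2: revealed 0 new [(none)] -> total=26
Click 3 (1,5) count=1: revealed 1 new [(1,5)] -> total=27
Click 4 (6,2) count=0: revealed 0 new [(none)] -> total=27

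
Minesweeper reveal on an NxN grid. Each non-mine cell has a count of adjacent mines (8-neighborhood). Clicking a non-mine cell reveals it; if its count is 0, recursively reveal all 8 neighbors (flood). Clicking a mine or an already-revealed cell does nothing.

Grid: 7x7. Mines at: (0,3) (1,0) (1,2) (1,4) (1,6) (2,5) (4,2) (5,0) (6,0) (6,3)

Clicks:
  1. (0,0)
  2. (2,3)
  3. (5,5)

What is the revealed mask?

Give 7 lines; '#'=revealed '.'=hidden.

Click 1 (0,0) count=1: revealed 1 new [(0,0)] -> total=1
Click 2 (2,3) count=2: revealed 1 new [(2,3)] -> total=2
Click 3 (5,5) count=0: revealed 15 new [(3,3) (3,4) (3,5) (3,6) (4,3) (4,4) (4,5) (4,6) (5,3) (5,4) (5,5) (5,6) (6,4) (6,5) (6,6)] -> total=17

Answer: #......
.......
...#...
...####
...####
...####
....###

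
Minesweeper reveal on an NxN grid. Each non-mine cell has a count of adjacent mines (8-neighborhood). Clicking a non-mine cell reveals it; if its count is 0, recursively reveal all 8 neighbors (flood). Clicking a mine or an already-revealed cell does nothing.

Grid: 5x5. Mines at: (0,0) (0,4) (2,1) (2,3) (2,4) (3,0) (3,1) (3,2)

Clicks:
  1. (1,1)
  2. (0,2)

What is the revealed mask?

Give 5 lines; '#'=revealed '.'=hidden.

Click 1 (1,1) count=2: revealed 1 new [(1,1)] -> total=1
Click 2 (0,2) count=0: revealed 5 new [(0,1) (0,2) (0,3) (1,2) (1,3)] -> total=6

Answer: .###.
.###.
.....
.....
.....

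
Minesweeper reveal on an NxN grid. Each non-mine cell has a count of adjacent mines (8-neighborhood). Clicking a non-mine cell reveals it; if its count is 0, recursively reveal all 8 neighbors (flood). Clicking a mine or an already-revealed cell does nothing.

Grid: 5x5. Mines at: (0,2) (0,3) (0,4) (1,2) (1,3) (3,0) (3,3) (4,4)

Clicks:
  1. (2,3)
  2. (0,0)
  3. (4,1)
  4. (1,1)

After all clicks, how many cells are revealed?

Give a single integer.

Click 1 (2,3) count=3: revealed 1 new [(2,3)] -> total=1
Click 2 (0,0) count=0: revealed 6 new [(0,0) (0,1) (1,0) (1,1) (2,0) (2,1)] -> total=7
Click 3 (4,1) count=1: revealed 1 new [(4,1)] -> total=8
Click 4 (1,1) count=2: revealed 0 new [(none)] -> total=8

Answer: 8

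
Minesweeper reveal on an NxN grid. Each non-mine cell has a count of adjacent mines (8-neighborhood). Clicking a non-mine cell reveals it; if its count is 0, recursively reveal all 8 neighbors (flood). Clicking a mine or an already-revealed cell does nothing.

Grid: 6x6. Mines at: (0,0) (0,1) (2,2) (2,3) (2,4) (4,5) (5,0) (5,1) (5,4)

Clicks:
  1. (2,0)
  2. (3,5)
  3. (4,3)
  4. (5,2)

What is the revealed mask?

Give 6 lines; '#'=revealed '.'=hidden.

Click 1 (2,0) count=0: revealed 8 new [(1,0) (1,1) (2,0) (2,1) (3,0) (3,1) (4,0) (4,1)] -> total=8
Click 2 (3,5) count=2: revealed 1 new [(3,5)] -> total=9
Click 3 (4,3) count=1: revealed 1 new [(4,3)] -> total=10
Click 4 (5,2) count=1: revealed 1 new [(5,2)] -> total=11

Answer: ......
##....
##....
##...#
##.#..
..#...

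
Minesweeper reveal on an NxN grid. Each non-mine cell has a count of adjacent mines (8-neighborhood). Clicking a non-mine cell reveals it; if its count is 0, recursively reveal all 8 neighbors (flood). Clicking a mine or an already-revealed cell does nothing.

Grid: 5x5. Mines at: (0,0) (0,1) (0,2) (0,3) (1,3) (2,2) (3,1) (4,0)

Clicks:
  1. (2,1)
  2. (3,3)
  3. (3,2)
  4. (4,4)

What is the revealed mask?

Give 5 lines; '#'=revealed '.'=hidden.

Answer: .....
.....
.#.##
..###
..###

Derivation:
Click 1 (2,1) count=2: revealed 1 new [(2,1)] -> total=1
Click 2 (3,3) count=1: revealed 1 new [(3,3)] -> total=2
Click 3 (3,2) count=2: revealed 1 new [(3,2)] -> total=3
Click 4 (4,4) count=0: revealed 6 new [(2,3) (2,4) (3,4) (4,2) (4,3) (4,4)] -> total=9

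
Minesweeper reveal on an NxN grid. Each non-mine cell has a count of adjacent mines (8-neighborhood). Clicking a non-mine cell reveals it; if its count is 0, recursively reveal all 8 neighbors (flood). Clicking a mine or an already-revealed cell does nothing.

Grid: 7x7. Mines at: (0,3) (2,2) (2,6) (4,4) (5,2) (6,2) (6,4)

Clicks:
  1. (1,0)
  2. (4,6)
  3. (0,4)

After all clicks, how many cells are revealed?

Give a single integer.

Answer: 25

Derivation:
Click 1 (1,0) count=0: revealed 16 new [(0,0) (0,1) (0,2) (1,0) (1,1) (1,2) (2,0) (2,1) (3,0) (3,1) (4,0) (4,1) (5,0) (5,1) (6,0) (6,1)] -> total=16
Click 2 (4,6) count=0: revealed 8 new [(3,5) (3,6) (4,5) (4,6) (5,5) (5,6) (6,5) (6,6)] -> total=24
Click 3 (0,4) count=1: revealed 1 new [(0,4)] -> total=25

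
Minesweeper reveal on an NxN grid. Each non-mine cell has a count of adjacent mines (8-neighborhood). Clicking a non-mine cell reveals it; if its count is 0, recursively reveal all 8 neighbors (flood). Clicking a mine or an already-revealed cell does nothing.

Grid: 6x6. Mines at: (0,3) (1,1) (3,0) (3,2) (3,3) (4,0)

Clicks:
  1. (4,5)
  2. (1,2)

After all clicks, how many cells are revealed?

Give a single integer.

Click 1 (4,5) count=0: revealed 18 new [(0,4) (0,5) (1,4) (1,5) (2,4) (2,5) (3,4) (3,5) (4,1) (4,2) (4,3) (4,4) (4,5) (5,1) (5,2) (5,3) (5,4) (5,5)] -> total=18
Click 2 (1,2) count=2: revealed 1 new [(1,2)] -> total=19

Answer: 19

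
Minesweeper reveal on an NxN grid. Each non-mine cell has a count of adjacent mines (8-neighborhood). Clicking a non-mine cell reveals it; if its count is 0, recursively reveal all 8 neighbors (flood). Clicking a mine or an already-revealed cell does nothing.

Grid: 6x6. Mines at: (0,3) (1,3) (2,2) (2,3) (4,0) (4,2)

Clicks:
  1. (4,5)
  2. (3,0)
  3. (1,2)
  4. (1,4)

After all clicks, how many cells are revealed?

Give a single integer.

Answer: 17

Derivation:
Click 1 (4,5) count=0: revealed 15 new [(0,4) (0,5) (1,4) (1,5) (2,4) (2,5) (3,3) (3,4) (3,5) (4,3) (4,4) (4,5) (5,3) (5,4) (5,5)] -> total=15
Click 2 (3,0) count=1: revealed 1 new [(3,0)] -> total=16
Click 3 (1,2) count=4: revealed 1 new [(1,2)] -> total=17
Click 4 (1,4) count=3: revealed 0 new [(none)] -> total=17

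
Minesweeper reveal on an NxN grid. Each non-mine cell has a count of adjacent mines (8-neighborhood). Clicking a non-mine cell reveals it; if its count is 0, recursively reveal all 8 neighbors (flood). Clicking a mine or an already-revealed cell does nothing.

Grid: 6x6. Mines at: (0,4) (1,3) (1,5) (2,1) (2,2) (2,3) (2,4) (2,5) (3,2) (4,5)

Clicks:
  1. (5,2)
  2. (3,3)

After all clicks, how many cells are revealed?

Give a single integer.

Click 1 (5,2) count=0: revealed 12 new [(3,0) (3,1) (4,0) (4,1) (4,2) (4,3) (4,4) (5,0) (5,1) (5,2) (5,3) (5,4)] -> total=12
Click 2 (3,3) count=4: revealed 1 new [(3,3)] -> total=13

Answer: 13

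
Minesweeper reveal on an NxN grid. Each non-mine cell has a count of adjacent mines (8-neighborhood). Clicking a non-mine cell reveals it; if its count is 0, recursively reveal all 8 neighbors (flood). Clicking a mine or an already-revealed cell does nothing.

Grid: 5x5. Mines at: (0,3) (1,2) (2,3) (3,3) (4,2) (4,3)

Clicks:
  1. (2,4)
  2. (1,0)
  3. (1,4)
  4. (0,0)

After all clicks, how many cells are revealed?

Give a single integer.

Answer: 12

Derivation:
Click 1 (2,4) count=2: revealed 1 new [(2,4)] -> total=1
Click 2 (1,0) count=0: revealed 10 new [(0,0) (0,1) (1,0) (1,1) (2,0) (2,1) (3,0) (3,1) (4,0) (4,1)] -> total=11
Click 3 (1,4) count=2: revealed 1 new [(1,4)] -> total=12
Click 4 (0,0) count=0: revealed 0 new [(none)] -> total=12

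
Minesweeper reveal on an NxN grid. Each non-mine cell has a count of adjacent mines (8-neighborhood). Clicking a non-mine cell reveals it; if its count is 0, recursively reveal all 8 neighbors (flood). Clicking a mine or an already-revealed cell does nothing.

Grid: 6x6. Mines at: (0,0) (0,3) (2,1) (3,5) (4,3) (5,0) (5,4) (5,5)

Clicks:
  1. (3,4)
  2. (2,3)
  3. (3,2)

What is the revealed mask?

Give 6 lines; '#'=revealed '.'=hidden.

Answer: ......
..###.
..###.
..###.
......
......

Derivation:
Click 1 (3,4) count=2: revealed 1 new [(3,4)] -> total=1
Click 2 (2,3) count=0: revealed 8 new [(1,2) (1,3) (1,4) (2,2) (2,3) (2,4) (3,2) (3,3)] -> total=9
Click 3 (3,2) count=2: revealed 0 new [(none)] -> total=9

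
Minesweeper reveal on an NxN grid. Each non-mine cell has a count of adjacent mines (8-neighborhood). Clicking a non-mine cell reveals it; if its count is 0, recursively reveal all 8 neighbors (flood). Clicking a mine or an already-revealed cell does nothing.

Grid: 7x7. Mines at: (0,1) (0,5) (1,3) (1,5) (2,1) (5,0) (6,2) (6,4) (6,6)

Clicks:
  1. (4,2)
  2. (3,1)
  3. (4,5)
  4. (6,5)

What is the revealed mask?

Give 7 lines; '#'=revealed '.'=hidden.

Click 1 (4,2) count=0: revealed 23 new [(2,2) (2,3) (2,4) (2,5) (2,6) (3,1) (3,2) (3,3) (3,4) (3,5) (3,6) (4,1) (4,2) (4,3) (4,4) (4,5) (4,6) (5,1) (5,2) (5,3) (5,4) (5,5) (5,6)] -> total=23
Click 2 (3,1) count=1: revealed 0 new [(none)] -> total=23
Click 3 (4,5) count=0: revealed 0 new [(none)] -> total=23
Click 4 (6,5) count=2: revealed 1 new [(6,5)] -> total=24

Answer: .......
.......
..#####
.######
.######
.######
.....#.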